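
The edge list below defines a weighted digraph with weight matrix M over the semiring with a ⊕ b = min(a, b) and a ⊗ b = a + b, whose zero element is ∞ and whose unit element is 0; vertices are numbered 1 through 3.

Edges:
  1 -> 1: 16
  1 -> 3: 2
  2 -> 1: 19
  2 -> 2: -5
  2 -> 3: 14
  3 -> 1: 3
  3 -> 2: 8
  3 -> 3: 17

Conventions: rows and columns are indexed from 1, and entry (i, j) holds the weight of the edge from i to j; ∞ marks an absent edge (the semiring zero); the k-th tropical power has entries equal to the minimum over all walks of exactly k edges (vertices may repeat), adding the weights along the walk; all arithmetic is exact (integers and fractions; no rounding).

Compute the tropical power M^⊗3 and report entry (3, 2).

M^⊗2:
  [5, 10, 18]
  [14, -10, 9]
  [19, 3, 5]
M^⊗3:
  [21, 5, 7]
  [9, -15, 4]
  [8, -2, 17]
Key observation: the optimum is the walk 3->2->2->2, with weight 8 + (-5) + (-5) = -2.
Optimal value attained by: walk 3->2->2->2.
Answer: (M^⊗3)[3][2] = -2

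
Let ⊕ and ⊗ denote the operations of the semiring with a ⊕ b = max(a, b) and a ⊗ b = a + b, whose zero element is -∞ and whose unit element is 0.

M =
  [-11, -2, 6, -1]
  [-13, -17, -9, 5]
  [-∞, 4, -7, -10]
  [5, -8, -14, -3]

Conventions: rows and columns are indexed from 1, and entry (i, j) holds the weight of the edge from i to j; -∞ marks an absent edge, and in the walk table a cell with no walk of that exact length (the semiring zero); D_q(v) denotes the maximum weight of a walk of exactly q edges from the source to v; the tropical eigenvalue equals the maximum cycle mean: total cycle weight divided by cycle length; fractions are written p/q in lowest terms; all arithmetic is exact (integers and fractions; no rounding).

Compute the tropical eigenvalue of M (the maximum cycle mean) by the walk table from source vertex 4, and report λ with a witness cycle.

q=0: [-∞, -∞, -∞, 0]
q=1: [5, -8, -14, -3]
q=2: [2, 3, 11, 4]
q=3: [9, 15, 8, 8]
q=4: [13, 12, 15, 20]
Optimal cycle mean attained by: cycle 1->3->2->4->1, total 6 + 4 + 5 + 5, length 4.
Answer: λ = 5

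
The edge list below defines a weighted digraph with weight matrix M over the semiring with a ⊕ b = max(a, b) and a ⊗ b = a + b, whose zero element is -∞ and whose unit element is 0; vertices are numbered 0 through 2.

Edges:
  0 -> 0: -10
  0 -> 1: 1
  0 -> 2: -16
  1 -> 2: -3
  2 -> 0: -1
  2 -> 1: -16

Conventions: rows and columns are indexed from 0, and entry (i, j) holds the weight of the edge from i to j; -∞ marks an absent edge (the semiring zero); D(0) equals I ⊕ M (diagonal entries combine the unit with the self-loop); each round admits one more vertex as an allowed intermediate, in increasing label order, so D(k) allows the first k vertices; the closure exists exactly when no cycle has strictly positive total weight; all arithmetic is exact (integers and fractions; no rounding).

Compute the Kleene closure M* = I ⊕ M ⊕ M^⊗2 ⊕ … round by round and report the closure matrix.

D(0):
  [0, 1, -16]
  [-∞, 0, -3]
  [-1, -16, 0]
D(1):
  [0, 1, -16]
  [-∞, 0, -3]
  [-1, 0, 0]
D(2):
  [0, 1, -2]
  [-∞, 0, -3]
  [-1, 0, 0]
D(3):
  [0, 1, -2]
  [-4, 0, -3]
  [-1, 0, 0]
Answer: M* = [[0, 1, -2], [-4, 0, -3], [-1, 0, 0]]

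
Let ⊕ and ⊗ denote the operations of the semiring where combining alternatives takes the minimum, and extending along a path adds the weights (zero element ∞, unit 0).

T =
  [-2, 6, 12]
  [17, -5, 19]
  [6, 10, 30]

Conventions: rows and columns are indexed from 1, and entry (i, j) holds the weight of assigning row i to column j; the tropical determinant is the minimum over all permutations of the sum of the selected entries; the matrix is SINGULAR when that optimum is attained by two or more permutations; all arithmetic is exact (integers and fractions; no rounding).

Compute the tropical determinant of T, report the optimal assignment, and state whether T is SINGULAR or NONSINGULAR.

σ = (1, 2, 3): (-2) + (-5) + 30 = 23
σ = (1, 3, 2): (-2) + 19 + 10 = 27
σ = (2, 1, 3): 6 + 17 + 30 = 53
σ = (2, 3, 1): 6 + 19 + 6 = 31
σ = (3, 1, 2): 12 + 17 + 10 = 39
σ = (3, 2, 1): 12 + (-5) + 6 = 13
Optimal value attained by: σ = (3, 2, 1).
Answer: det⊕(T) = 13; verdict: NONSINGULAR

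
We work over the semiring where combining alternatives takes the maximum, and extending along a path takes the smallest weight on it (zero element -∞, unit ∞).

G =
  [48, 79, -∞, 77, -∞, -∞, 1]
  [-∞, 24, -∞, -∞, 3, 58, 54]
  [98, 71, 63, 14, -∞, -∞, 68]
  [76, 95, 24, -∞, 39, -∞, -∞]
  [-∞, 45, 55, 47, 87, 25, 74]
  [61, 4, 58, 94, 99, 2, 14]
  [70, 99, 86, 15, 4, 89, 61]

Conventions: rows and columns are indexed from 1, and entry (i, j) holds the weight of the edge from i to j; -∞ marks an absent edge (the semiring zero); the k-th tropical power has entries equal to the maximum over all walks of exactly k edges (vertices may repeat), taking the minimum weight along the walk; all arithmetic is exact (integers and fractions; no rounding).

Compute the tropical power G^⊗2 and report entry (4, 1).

G^⊗2:
  [76, 77, 24, 48, 39, 58, 54]
  [58, 54, 58, 58, 58, 54, 54]
  [68, 79, 68, 77, 14, 68, 63]
  [48, 76, 39, 76, 39, 58, 54]
  [70, 74, 74, 47, 87, 74, 74]
  [76, 94, 58, 61, 87, 25, 74]
  [86, 71, 63, 89, 89, 61, 68]
Key observation: the optimum is the walk 4->1->1, with weight 76 min 48 = 48.
Optimal value attained by: walk 4->1->1.
Answer: (G^⊗2)[4][1] = 48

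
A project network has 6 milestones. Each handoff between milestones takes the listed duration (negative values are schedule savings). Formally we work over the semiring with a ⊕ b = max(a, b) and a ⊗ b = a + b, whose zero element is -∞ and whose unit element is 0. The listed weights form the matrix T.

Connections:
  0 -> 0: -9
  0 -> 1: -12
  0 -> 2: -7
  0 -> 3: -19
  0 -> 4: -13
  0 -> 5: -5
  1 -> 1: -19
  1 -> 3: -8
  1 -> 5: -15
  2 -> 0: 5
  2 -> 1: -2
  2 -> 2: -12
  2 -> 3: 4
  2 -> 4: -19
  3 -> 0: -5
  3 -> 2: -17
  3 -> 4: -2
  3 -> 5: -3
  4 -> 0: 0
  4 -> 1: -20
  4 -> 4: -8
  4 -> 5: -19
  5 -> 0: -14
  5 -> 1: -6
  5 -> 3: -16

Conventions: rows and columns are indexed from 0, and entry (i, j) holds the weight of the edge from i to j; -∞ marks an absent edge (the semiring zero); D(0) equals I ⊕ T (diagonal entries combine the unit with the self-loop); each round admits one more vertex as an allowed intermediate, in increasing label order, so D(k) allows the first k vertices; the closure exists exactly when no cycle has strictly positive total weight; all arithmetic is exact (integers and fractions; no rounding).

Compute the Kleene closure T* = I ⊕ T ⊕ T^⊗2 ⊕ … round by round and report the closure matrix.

D(0):
  [0, -12, -7, -19, -13, -5]
  [-∞, 0, -∞, -8, -∞, -15]
  [5, -2, 0, 4, -19, -∞]
  [-5, -∞, -17, 0, -2, -3]
  [0, -20, -∞, -∞, 0, -19]
  [-14, -6, -∞, -16, -∞, 0]
D(1):
  [0, -12, -7, -19, -13, -5]
  [-∞, 0, -∞, -8, -∞, -15]
  [5, -2, 0, 4, -8, 0]
  [-5, -17, -12, 0, -2, -3]
  [0, -12, -7, -19, 0, -5]
  [-14, -6, -21, -16, -27, 0]
D(2):
  [0, -12, -7, -19, -13, -5]
  [-∞, 0, -∞, -8, -∞, -15]
  [5, -2, 0, 4, -8, 0]
  [-5, -17, -12, 0, -2, -3]
  [0, -12, -7, -19, 0, -5]
  [-14, -6, -21, -14, -27, 0]
D(3):
  [0, -9, -7, -3, -13, -5]
  [-∞, 0, -∞, -8, -∞, -15]
  [5, -2, 0, 4, -8, 0]
  [-5, -14, -12, 0, -2, -3]
  [0, -9, -7, -3, 0, -5]
  [-14, -6, -21, -14, -27, 0]
D(4):
  [0, -9, -7, -3, -5, -5]
  [-13, 0, -20, -8, -10, -11]
  [5, -2, 0, 4, 2, 1]
  [-5, -14, -12, 0, -2, -3]
  [0, -9, -7, -3, 0, -5]
  [-14, -6, -21, -14, -16, 0]
D(5):
  [0, -9, -7, -3, -5, -5]
  [-10, 0, -17, -8, -10, -11]
  [5, -2, 0, 4, 2, 1]
  [-2, -11, -9, 0, -2, -3]
  [0, -9, -7, -3, 0, -5]
  [-14, -6, -21, -14, -16, 0]
D(6):
  [0, -9, -7, -3, -5, -5]
  [-10, 0, -17, -8, -10, -11]
  [5, -2, 0, 4, 2, 1]
  [-2, -9, -9, 0, -2, -3]
  [0, -9, -7, -3, 0, -5]
  [-14, -6, -21, -14, -16, 0]
Answer: T* = [[0, -9, -7, -3, -5, -5], [-10, 0, -17, -8, -10, -11], [5, -2, 0, 4, 2, 1], [-2, -9, -9, 0, -2, -3], [0, -9, -7, -3, 0, -5], [-14, -6, -21, -14, -16, 0]]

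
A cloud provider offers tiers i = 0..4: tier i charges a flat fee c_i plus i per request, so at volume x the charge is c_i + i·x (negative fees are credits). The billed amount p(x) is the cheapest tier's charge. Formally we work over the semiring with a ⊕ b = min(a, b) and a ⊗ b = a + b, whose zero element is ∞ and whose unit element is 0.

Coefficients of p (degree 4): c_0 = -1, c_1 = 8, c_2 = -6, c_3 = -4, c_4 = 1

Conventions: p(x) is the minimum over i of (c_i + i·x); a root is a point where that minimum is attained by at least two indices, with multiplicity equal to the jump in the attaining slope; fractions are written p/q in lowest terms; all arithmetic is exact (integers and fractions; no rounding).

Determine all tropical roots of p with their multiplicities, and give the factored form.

hull edge (i=0, c=-1) to (i=2, c=-6): slope -5/2, span 2
hull edge (i=2, c=-6) to (i=3, c=-4): slope 2, span 1
hull edge (i=3, c=-4) to (i=4, c=1): slope 5, span 1
Factored form: p(x) = 1 ⊗ (x ⊕ (-5)) ⊗ (x ⊕ (-2)) ⊗ (x ⊕ 5/2) ⊗ (x ⊕ 5/2)
Answer: roots = -5 (mult 1), -2 (mult 1), 5/2 (mult 2)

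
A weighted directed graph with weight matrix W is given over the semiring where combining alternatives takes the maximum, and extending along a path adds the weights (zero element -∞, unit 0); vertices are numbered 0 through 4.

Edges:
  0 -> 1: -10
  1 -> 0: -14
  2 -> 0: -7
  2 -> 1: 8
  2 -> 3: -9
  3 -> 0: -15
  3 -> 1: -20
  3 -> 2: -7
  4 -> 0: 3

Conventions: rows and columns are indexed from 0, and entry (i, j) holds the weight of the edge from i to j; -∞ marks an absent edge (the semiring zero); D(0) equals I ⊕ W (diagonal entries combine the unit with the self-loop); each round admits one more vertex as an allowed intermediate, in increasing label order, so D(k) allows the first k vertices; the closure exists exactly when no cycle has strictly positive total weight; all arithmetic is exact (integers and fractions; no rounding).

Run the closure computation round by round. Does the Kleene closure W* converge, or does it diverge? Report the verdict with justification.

D(0):
  [0, -10, -∞, -∞, -∞]
  [-14, 0, -∞, -∞, -∞]
  [-7, 8, 0, -9, -∞]
  [-15, -20, -7, 0, -∞]
  [3, -∞, -∞, -∞, 0]
D(1):
  [0, -10, -∞, -∞, -∞]
  [-14, 0, -∞, -∞, -∞]
  [-7, 8, 0, -9, -∞]
  [-15, -20, -7, 0, -∞]
  [3, -7, -∞, -∞, 0]
D(2):
  [0, -10, -∞, -∞, -∞]
  [-14, 0, -∞, -∞, -∞]
  [-6, 8, 0, -9, -∞]
  [-15, -20, -7, 0, -∞]
  [3, -7, -∞, -∞, 0]
D(3):
  [0, -10, -∞, -∞, -∞]
  [-14, 0, -∞, -∞, -∞]
  [-6, 8, 0, -9, -∞]
  [-13, 1, -7, 0, -∞]
  [3, -7, -∞, -∞, 0]
D(4):
  [0, -10, -∞, -∞, -∞]
  [-14, 0, -∞, -∞, -∞]
  [-6, 8, 0, -9, -∞]
  [-13, 1, -7, 0, -∞]
  [3, -7, -∞, -∞, 0]
D(5):
  [0, -10, -∞, -∞, -∞]
  [-14, 0, -∞, -∞, -∞]
  [-6, 8, 0, -9, -∞]
  [-13, 1, -7, 0, -∞]
  [3, -7, -∞, -∞, 0]
Key observation: every diagonal entry stays at the unit through all rounds, so no improving cycle exists.
Answer: CONVERGES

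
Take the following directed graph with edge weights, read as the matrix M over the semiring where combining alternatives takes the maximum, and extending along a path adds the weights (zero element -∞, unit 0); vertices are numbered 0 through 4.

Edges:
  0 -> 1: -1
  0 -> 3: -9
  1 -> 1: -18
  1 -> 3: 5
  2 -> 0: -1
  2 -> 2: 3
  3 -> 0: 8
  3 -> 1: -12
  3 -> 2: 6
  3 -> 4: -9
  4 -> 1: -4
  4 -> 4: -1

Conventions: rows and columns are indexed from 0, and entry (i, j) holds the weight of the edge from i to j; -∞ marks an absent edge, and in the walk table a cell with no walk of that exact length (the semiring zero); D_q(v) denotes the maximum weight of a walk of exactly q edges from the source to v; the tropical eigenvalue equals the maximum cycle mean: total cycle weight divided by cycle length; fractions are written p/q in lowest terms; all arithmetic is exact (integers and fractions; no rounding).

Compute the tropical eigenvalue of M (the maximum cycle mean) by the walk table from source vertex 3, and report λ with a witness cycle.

q=0: [-∞, -∞, -∞, 0, -∞]
q=1: [8, -12, 6, -∞, -9]
q=2: [5, 7, 9, -1, -10]
q=3: [8, 4, 12, 12, -10]
q=4: [20, 7, 18, 9, 3]
q=5: [17, 19, 21, 12, 2]
Optimal cycle mean attained by: cycle 0->1->3->0, total (-1) + 5 + 8, length 3.
Answer: λ = 4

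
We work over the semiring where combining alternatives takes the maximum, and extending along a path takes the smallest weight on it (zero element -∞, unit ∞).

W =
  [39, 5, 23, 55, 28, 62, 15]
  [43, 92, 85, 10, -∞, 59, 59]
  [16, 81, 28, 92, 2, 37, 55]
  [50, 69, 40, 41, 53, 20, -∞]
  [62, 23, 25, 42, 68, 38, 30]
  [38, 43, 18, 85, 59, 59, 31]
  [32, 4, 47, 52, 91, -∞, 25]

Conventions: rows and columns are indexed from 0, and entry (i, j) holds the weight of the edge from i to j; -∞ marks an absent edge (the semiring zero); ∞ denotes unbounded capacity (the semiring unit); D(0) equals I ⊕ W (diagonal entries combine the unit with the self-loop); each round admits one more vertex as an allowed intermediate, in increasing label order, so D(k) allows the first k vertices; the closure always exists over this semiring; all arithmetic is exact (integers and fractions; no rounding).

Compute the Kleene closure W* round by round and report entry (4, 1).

D(0):
  [∞, 5, 23, 55, 28, 62, 15]
  [43, ∞, 85, 10, -∞, 59, 59]
  [16, 81, ∞, 92, 2, 37, 55]
  [50, 69, 40, ∞, 53, 20, -∞]
  [62, 23, 25, 42, ∞, 38, 30]
  [38, 43, 18, 85, 59, ∞, 31]
  [32, 4, 47, 52, 91, -∞, ∞]
D(1):
  [∞, 5, 23, 55, 28, 62, 15]
  [43, ∞, 85, 43, 28, 59, 59]
  [16, 81, ∞, 92, 16, 37, 55]
  [50, 69, 40, ∞, 53, 50, 15]
  [62, 23, 25, 55, ∞, 62, 30]
  [38, 43, 23, 85, 59, ∞, 31]
  [32, 5, 47, 52, 91, 32, ∞]
D(2):
  [∞, 5, 23, 55, 28, 62, 15]
  [43, ∞, 85, 43, 28, 59, 59]
  [43, 81, ∞, 92, 28, 59, 59]
  [50, 69, 69, ∞, 53, 59, 59]
  [62, 23, 25, 55, ∞, 62, 30]
  [43, 43, 43, 85, 59, ∞, 43]
  [32, 5, 47, 52, 91, 32, ∞]
D(3):
  [∞, 23, 23, 55, 28, 62, 23]
  [43, ∞, 85, 85, 28, 59, 59]
  [43, 81, ∞, 92, 28, 59, 59]
  [50, 69, 69, ∞, 53, 59, 59]
  [62, 25, 25, 55, ∞, 62, 30]
  [43, 43, 43, 85, 59, ∞, 43]
  [43, 47, 47, 52, 91, 47, ∞]
D(4):
  [∞, 55, 55, 55, 53, 62, 55]
  [50, ∞, 85, 85, 53, 59, 59]
  [50, 81, ∞, 92, 53, 59, 59]
  [50, 69, 69, ∞, 53, 59, 59]
  [62, 55, 55, 55, ∞, 62, 55]
  [50, 69, 69, 85, 59, ∞, 59]
  [50, 52, 52, 52, 91, 52, ∞]
D(5):
  [∞, 55, 55, 55, 53, 62, 55]
  [53, ∞, 85, 85, 53, 59, 59]
  [53, 81, ∞, 92, 53, 59, 59]
  [53, 69, 69, ∞, 53, 59, 59]
  [62, 55, 55, 55, ∞, 62, 55]
  [59, 69, 69, 85, 59, ∞, 59]
  [62, 55, 55, 55, 91, 62, ∞]
D(6):
  [∞, 62, 62, 62, 59, 62, 59]
  [59, ∞, 85, 85, 59, 59, 59]
  [59, 81, ∞, 92, 59, 59, 59]
  [59, 69, 69, ∞, 59, 59, 59]
  [62, 62, 62, 62, ∞, 62, 59]
  [59, 69, 69, 85, 59, ∞, 59]
  [62, 62, 62, 62, 91, 62, ∞]
D(7):
  [∞, 62, 62, 62, 59, 62, 59]
  [59, ∞, 85, 85, 59, 59, 59]
  [59, 81, ∞, 92, 59, 59, 59]
  [59, 69, 69, ∞, 59, 59, 59]
  [62, 62, 62, 62, ∞, 62, 59]
  [59, 69, 69, 85, 59, ∞, 59]
  [62, 62, 62, 62, 91, 62, ∞]
Answer: W*[4][1] = 62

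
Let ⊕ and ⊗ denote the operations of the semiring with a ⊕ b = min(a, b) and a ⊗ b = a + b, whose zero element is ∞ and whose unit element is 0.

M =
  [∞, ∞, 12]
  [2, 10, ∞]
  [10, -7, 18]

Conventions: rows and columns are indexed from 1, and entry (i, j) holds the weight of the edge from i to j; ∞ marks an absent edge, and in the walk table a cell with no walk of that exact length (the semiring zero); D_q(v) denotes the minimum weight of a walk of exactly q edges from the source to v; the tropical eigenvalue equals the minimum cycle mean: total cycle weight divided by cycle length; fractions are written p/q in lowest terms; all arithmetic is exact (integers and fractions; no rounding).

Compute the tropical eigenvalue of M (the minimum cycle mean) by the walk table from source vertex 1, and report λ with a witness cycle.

q=0: [0, ∞, ∞]
q=1: [∞, ∞, 12]
q=2: [22, 5, 30]
q=3: [7, 15, 34]
Optimal cycle mean attained by: cycle 1->3->2->1, total 12 + (-7) + 2, length 3.
Answer: λ = 7/3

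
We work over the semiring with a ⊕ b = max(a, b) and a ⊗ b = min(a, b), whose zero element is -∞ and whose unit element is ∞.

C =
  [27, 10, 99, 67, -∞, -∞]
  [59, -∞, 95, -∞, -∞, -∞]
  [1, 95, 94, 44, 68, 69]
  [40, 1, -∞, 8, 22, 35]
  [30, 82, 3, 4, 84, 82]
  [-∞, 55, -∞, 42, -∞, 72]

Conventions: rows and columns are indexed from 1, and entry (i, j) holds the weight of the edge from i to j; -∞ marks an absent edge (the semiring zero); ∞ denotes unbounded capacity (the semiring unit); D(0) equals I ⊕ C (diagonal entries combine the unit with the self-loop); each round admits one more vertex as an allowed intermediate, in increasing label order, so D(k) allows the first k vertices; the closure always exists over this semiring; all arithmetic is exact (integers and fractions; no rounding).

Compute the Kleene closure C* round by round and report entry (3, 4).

D(0):
  [∞, 10, 99, 67, -∞, -∞]
  [59, ∞, 95, -∞, -∞, -∞]
  [1, 95, ∞, 44, 68, 69]
  [40, 1, -∞, ∞, 22, 35]
  [30, 82, 3, 4, ∞, 82]
  [-∞, 55, -∞, 42, -∞, ∞]
D(1):
  [∞, 10, 99, 67, -∞, -∞]
  [59, ∞, 95, 59, -∞, -∞]
  [1, 95, ∞, 44, 68, 69]
  [40, 10, 40, ∞, 22, 35]
  [30, 82, 30, 30, ∞, 82]
  [-∞, 55, -∞, 42, -∞, ∞]
D(2):
  [∞, 10, 99, 67, -∞, -∞]
  [59, ∞, 95, 59, -∞, -∞]
  [59, 95, ∞, 59, 68, 69]
  [40, 10, 40, ∞, 22, 35]
  [59, 82, 82, 59, ∞, 82]
  [55, 55, 55, 55, -∞, ∞]
D(3):
  [∞, 95, 99, 67, 68, 69]
  [59, ∞, 95, 59, 68, 69]
  [59, 95, ∞, 59, 68, 69]
  [40, 40, 40, ∞, 40, 40]
  [59, 82, 82, 59, ∞, 82]
  [55, 55, 55, 55, 55, ∞]
D(4):
  [∞, 95, 99, 67, 68, 69]
  [59, ∞, 95, 59, 68, 69]
  [59, 95, ∞, 59, 68, 69]
  [40, 40, 40, ∞, 40, 40]
  [59, 82, 82, 59, ∞, 82]
  [55, 55, 55, 55, 55, ∞]
D(5):
  [∞, 95, 99, 67, 68, 69]
  [59, ∞, 95, 59, 68, 69]
  [59, 95, ∞, 59, 68, 69]
  [40, 40, 40, ∞, 40, 40]
  [59, 82, 82, 59, ∞, 82]
  [55, 55, 55, 55, 55, ∞]
D(6):
  [∞, 95, 99, 67, 68, 69]
  [59, ∞, 95, 59, 68, 69]
  [59, 95, ∞, 59, 68, 69]
  [40, 40, 40, ∞, 40, 40]
  [59, 82, 82, 59, ∞, 82]
  [55, 55, 55, 55, 55, ∞]
Answer: C*[3][4] = 59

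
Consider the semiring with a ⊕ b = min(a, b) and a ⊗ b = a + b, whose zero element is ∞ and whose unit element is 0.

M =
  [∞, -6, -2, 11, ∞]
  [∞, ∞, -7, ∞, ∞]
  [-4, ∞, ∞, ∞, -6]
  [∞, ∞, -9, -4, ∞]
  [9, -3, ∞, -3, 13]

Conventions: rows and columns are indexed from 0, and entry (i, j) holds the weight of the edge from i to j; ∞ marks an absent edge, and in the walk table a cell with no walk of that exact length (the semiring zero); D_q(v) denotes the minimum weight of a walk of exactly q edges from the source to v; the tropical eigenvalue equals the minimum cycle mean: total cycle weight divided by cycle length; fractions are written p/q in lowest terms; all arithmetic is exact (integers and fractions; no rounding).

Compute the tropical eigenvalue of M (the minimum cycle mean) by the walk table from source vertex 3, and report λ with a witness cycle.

q=0: [∞, ∞, ∞, 0, ∞]
q=1: [∞, ∞, -9, -4, ∞]
q=2: [-13, ∞, -13, -8, -15]
q=3: [-17, -19, -17, -18, -19]
q=4: [-21, -23, -27, -22, -23]
q=5: [-31, -27, -31, -26, -33]
Optimal cycle mean attained by: cycle 2->4->3->2, total (-6) + (-3) + (-9), length 3.
Answer: λ = -6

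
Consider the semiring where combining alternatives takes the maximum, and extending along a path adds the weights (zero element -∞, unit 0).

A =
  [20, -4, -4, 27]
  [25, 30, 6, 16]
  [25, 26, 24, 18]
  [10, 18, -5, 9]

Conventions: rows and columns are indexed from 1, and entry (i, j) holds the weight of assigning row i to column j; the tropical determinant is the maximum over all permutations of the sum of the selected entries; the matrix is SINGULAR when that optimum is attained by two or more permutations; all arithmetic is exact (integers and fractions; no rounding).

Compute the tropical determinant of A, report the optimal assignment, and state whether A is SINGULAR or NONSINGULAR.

σ = (1, 2, 3, 4): 20 + 30 + 24 + 9 = 83
σ = (1, 2, 4, 3): 20 + 30 + 18 + (-5) = 63
σ = (1, 3, 2, 4): 20 + 6 + 26 + 9 = 61
σ = (1, 3, 4, 2): 20 + 6 + 18 + 18 = 62
σ = (1, 4, 2, 3): 20 + 16 + 26 + (-5) = 57
σ = (1, 4, 3, 2): 20 + 16 + 24 + 18 = 78
σ = (2, 1, 3, 4): (-4) + 25 + 24 + 9 = 54
σ = (2, 1, 4, 3): (-4) + 25 + 18 + (-5) = 34
σ = (2, 3, 1, 4): (-4) + 6 + 25 + 9 = 36
σ = (2, 3, 4, 1): (-4) + 6 + 18 + 10 = 30
σ = (2, 4, 1, 3): (-4) + 16 + 25 + (-5) = 32
σ = (2, 4, 3, 1): (-4) + 16 + 24 + 10 = 46
σ = (3, 1, 2, 4): (-4) + 25 + 26 + 9 = 56
σ = (3, 1, 4, 2): (-4) + 25 + 18 + 18 = 57
σ = (3, 2, 1, 4): (-4) + 30 + 25 + 9 = 60
σ = (3, 2, 4, 1): (-4) + 30 + 18 + 10 = 54
σ = (3, 4, 1, 2): (-4) + 16 + 25 + 18 = 55
σ = (3, 4, 2, 1): (-4) + 16 + 26 + 10 = 48
σ = (4, 1, 2, 3): 27 + 25 + 26 + (-5) = 73
σ = (4, 1, 3, 2): 27 + 25 + 24 + 18 = 94
σ = (4, 2, 1, 3): 27 + 30 + 25 + (-5) = 77
σ = (4, 2, 3, 1): 27 + 30 + 24 + 10 = 91
σ = (4, 3, 1, 2): 27 + 6 + 25 + 18 = 76
σ = (4, 3, 2, 1): 27 + 6 + 26 + 10 = 69
Optimal value attained by: σ = (4, 1, 3, 2).
Answer: det⊕(A) = 94; verdict: NONSINGULAR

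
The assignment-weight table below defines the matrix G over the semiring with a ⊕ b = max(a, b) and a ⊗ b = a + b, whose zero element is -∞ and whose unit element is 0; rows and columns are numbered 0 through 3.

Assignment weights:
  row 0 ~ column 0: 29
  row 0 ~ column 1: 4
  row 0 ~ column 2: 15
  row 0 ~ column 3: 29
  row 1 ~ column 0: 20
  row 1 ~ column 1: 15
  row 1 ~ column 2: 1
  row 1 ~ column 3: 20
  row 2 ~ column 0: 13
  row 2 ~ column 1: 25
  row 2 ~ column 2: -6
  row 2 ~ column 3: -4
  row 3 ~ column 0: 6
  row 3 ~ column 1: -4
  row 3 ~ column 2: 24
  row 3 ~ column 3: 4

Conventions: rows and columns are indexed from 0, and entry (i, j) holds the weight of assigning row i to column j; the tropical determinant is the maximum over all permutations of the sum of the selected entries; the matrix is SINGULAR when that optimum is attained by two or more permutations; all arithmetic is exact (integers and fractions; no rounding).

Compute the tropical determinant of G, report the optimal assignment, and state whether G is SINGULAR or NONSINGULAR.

σ = (0, 1, 2, 3): 29 + 15 + (-6) + 4 = 42
σ = (0, 1, 3, 2): 29 + 15 + (-4) + 24 = 64
σ = (0, 2, 1, 3): 29 + 1 + 25 + 4 = 59
σ = (0, 2, 3, 1): 29 + 1 + (-4) + (-4) = 22
σ = (0, 3, 1, 2): 29 + 20 + 25 + 24 = 98
σ = (0, 3, 2, 1): 29 + 20 + (-6) + (-4) = 39
σ = (1, 0, 2, 3): 4 + 20 + (-6) + 4 = 22
σ = (1, 0, 3, 2): 4 + 20 + (-4) + 24 = 44
σ = (1, 2, 0, 3): 4 + 1 + 13 + 4 = 22
σ = (1, 2, 3, 0): 4 + 1 + (-4) + 6 = 7
σ = (1, 3, 0, 2): 4 + 20 + 13 + 24 = 61
σ = (1, 3, 2, 0): 4 + 20 + (-6) + 6 = 24
σ = (2, 0, 1, 3): 15 + 20 + 25 + 4 = 64
σ = (2, 0, 3, 1): 15 + 20 + (-4) + (-4) = 27
σ = (2, 1, 0, 3): 15 + 15 + 13 + 4 = 47
σ = (2, 1, 3, 0): 15 + 15 + (-4) + 6 = 32
σ = (2, 3, 0, 1): 15 + 20 + 13 + (-4) = 44
σ = (2, 3, 1, 0): 15 + 20 + 25 + 6 = 66
σ = (3, 0, 1, 2): 29 + 20 + 25 + 24 = 98
σ = (3, 0, 2, 1): 29 + 20 + (-6) + (-4) = 39
σ = (3, 1, 0, 2): 29 + 15 + 13 + 24 = 81
σ = (3, 1, 2, 0): 29 + 15 + (-6) + 6 = 44
σ = (3, 2, 0, 1): 29 + 1 + 13 + (-4) = 39
σ = (3, 2, 1, 0): 29 + 1 + 25 + 6 = 61
Optimal value attained by: σ = (0, 3, 1, 2).
Answer: det⊕(G) = 98; verdict: SINGULAR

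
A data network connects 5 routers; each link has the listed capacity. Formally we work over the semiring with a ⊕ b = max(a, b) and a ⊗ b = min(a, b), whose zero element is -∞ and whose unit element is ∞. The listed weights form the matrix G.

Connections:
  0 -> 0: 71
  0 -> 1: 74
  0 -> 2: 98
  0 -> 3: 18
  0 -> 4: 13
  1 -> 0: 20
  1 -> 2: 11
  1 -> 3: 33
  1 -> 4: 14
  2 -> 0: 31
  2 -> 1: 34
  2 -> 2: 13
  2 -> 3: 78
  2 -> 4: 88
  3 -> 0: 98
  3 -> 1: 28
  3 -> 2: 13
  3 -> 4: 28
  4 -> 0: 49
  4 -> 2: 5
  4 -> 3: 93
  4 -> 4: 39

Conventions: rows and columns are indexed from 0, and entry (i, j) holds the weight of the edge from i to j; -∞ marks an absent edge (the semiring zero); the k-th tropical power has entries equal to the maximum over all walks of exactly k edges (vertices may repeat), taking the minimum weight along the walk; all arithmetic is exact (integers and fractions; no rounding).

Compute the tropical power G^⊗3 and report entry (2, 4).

G^⊗2:
  [71, 71, 71, 78, 88]
  [33, 28, 20, 18, 28]
  [78, 31, 31, 88, 39]
  [71, 74, 98, 28, 28]
  [93, 49, 49, 39, 39]
G^⊗3:
  [78, 71, 71, 88, 71]
  [33, 33, 33, 28, 28]
  [88, 74, 78, 39, 39]
  [71, 71, 71, 78, 88]
  [71, 74, 93, 49, 49]
Key observation: the optimum is the walk 2->4->4->4, with weight 88 min 39 min 39 = 39.
Optimal value attained by: walk 2->4->4->4.
Answer: (G^⊗3)[2][4] = 39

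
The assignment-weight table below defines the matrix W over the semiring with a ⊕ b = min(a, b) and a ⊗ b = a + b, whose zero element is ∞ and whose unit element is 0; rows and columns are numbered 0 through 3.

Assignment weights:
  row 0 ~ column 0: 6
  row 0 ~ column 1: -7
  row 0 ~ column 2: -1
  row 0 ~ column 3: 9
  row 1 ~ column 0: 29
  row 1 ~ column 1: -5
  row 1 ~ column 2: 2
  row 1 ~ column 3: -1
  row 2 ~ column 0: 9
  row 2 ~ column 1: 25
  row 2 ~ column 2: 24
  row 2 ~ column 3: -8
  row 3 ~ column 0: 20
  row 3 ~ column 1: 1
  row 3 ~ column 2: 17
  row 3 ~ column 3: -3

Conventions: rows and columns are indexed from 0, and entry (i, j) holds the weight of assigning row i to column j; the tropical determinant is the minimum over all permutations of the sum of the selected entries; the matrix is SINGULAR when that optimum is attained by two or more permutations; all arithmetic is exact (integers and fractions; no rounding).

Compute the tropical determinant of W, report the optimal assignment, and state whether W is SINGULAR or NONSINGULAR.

σ = (0, 1, 2, 3): 6 + (-5) + 24 + (-3) = 22
σ = (0, 1, 3, 2): 6 + (-5) + (-8) + 17 = 10
σ = (0, 2, 1, 3): 6 + 2 + 25 + (-3) = 30
σ = (0, 2, 3, 1): 6 + 2 + (-8) + 1 = 1
σ = (0, 3, 1, 2): 6 + (-1) + 25 + 17 = 47
σ = (0, 3, 2, 1): 6 + (-1) + 24 + 1 = 30
σ = (1, 0, 2, 3): (-7) + 29 + 24 + (-3) = 43
σ = (1, 0, 3, 2): (-7) + 29 + (-8) + 17 = 31
σ = (1, 2, 0, 3): (-7) + 2 + 9 + (-3) = 1
σ = (1, 2, 3, 0): (-7) + 2 + (-8) + 20 = 7
σ = (1, 3, 0, 2): (-7) + (-1) + 9 + 17 = 18
σ = (1, 3, 2, 0): (-7) + (-1) + 24 + 20 = 36
σ = (2, 0, 1, 3): (-1) + 29 + 25 + (-3) = 50
σ = (2, 0, 3, 1): (-1) + 29 + (-8) + 1 = 21
σ = (2, 1, 0, 3): (-1) + (-5) + 9 + (-3) = 0
σ = (2, 1, 3, 0): (-1) + (-5) + (-8) + 20 = 6
σ = (2, 3, 0, 1): (-1) + (-1) + 9 + 1 = 8
σ = (2, 3, 1, 0): (-1) + (-1) + 25 + 20 = 43
σ = (3, 0, 1, 2): 9 + 29 + 25 + 17 = 80
σ = (3, 0, 2, 1): 9 + 29 + 24 + 1 = 63
σ = (3, 1, 0, 2): 9 + (-5) + 9 + 17 = 30
σ = (3, 1, 2, 0): 9 + (-5) + 24 + 20 = 48
σ = (3, 2, 0, 1): 9 + 2 + 9 + 1 = 21
σ = (3, 2, 1, 0): 9 + 2 + 25 + 20 = 56
Optimal value attained by: σ = (2, 1, 0, 3).
Answer: det⊕(W) = 0; verdict: NONSINGULAR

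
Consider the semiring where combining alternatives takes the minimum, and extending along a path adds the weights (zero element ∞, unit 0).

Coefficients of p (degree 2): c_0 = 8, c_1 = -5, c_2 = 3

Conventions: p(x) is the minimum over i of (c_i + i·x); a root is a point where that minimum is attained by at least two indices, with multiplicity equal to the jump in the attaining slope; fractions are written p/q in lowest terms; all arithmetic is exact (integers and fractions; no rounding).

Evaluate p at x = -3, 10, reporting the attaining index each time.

p(-3) = min(8+0·(-3)=8, -5+1·(-3)=-8, 3+2·(-3)=-3) = -8 (attained by i=1)
p(10) = min(8+0·10=8, -5+1·10=5, 3+2·10=23) = 5 (attained by i=1)
Answer: p(-3) = -8; p(10) = 5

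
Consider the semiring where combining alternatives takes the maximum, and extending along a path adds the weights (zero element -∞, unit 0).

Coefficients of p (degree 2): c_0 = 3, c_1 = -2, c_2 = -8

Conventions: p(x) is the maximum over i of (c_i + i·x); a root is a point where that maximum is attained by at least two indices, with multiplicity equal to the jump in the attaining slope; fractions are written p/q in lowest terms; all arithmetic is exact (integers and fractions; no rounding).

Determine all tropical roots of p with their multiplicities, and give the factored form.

hull edge (i=0, c=3) to (i=1, c=-2): slope -5, span 1
hull edge (i=1, c=-2) to (i=2, c=-8): slope -6, span 1
Factored form: p(x) = -8 ⊗ (x ⊕ 5) ⊗ (x ⊕ 6)
Answer: roots = 5 (mult 1), 6 (mult 1)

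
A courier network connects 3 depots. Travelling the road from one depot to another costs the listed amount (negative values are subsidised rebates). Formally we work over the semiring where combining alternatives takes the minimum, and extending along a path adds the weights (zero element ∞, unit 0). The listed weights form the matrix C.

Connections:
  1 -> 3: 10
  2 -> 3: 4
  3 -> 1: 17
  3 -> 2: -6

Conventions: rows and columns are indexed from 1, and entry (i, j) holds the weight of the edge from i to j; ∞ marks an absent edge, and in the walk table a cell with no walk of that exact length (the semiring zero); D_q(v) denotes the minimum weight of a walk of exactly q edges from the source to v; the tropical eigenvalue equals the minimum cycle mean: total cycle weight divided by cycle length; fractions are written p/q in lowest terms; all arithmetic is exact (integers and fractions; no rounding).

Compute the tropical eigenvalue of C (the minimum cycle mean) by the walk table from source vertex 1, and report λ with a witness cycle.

q=0: [0, ∞, ∞]
q=1: [∞, ∞, 10]
q=2: [27, 4, ∞]
q=3: [∞, ∞, 8]
Optimal cycle mean attained by: cycle 2->3->2, total 4 + (-6), length 2.
Answer: λ = -1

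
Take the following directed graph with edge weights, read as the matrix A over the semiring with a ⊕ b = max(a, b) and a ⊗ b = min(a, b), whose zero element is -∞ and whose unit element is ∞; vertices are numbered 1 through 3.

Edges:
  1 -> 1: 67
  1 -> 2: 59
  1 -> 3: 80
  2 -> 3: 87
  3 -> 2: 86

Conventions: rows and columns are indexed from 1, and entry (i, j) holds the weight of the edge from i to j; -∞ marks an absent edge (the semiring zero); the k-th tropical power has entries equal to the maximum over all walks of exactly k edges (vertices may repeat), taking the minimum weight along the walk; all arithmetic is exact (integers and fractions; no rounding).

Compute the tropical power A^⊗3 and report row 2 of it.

A^⊗2:
  [67, 80, 67]
  [-∞, 86, -∞]
  [-∞, -∞, 86]
A^⊗3:
  [67, 67, 80]
  [-∞, -∞, 86]
  [-∞, 86, -∞]
Answer: row 2 of A^⊗3 = [-∞, -∞, 86]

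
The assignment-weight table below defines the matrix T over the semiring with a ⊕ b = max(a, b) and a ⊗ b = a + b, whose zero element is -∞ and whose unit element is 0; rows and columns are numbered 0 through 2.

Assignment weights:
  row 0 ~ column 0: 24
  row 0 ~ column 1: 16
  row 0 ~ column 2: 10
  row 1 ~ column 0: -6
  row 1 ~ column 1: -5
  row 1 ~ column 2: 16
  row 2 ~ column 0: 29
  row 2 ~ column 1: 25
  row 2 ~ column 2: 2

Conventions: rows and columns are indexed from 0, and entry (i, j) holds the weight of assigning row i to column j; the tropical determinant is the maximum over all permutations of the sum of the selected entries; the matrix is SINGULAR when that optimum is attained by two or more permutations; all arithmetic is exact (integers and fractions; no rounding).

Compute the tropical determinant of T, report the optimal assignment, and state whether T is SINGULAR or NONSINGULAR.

σ = (0, 1, 2): 24 + (-5) + 2 = 21
σ = (0, 2, 1): 24 + 16 + 25 = 65
σ = (1, 0, 2): 16 + (-6) + 2 = 12
σ = (1, 2, 0): 16 + 16 + 29 = 61
σ = (2, 0, 1): 10 + (-6) + 25 = 29
σ = (2, 1, 0): 10 + (-5) + 29 = 34
Optimal value attained by: σ = (0, 2, 1).
Answer: det⊕(T) = 65; verdict: NONSINGULAR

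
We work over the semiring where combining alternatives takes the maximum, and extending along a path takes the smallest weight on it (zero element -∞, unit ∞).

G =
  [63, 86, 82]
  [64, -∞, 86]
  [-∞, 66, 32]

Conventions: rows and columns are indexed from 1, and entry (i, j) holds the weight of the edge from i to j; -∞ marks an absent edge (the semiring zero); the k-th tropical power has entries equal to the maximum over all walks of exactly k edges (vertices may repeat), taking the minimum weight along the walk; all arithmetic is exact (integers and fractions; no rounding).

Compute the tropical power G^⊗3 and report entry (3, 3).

G^⊗2:
  [64, 66, 86]
  [63, 66, 64]
  [64, 32, 66]
G^⊗3:
  [64, 66, 66]
  [64, 64, 66]
  [63, 66, 64]
Key observation: the optimum is the walk 3->2->1->3, with weight 66 min 64 min 82 = 64.
Optimal value attained by: walk 3->2->1->3.
Answer: (G^⊗3)[3][3] = 64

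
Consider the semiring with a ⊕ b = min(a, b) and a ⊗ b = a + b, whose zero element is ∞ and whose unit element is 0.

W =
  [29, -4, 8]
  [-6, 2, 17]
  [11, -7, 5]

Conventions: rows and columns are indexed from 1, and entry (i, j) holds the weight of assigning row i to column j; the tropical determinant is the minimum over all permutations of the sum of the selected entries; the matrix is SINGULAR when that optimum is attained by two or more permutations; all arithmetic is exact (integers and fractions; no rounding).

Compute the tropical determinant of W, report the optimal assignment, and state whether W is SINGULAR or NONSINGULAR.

σ = (1, 2, 3): 29 + 2 + 5 = 36
σ = (1, 3, 2): 29 + 17 + (-7) = 39
σ = (2, 1, 3): (-4) + (-6) + 5 = -5
σ = (2, 3, 1): (-4) + 17 + 11 = 24
σ = (3, 1, 2): 8 + (-6) + (-7) = -5
σ = (3, 2, 1): 8 + 2 + 11 = 21
Optimal value attained by: σ = (2, 1, 3).
Answer: det⊕(W) = -5; verdict: SINGULAR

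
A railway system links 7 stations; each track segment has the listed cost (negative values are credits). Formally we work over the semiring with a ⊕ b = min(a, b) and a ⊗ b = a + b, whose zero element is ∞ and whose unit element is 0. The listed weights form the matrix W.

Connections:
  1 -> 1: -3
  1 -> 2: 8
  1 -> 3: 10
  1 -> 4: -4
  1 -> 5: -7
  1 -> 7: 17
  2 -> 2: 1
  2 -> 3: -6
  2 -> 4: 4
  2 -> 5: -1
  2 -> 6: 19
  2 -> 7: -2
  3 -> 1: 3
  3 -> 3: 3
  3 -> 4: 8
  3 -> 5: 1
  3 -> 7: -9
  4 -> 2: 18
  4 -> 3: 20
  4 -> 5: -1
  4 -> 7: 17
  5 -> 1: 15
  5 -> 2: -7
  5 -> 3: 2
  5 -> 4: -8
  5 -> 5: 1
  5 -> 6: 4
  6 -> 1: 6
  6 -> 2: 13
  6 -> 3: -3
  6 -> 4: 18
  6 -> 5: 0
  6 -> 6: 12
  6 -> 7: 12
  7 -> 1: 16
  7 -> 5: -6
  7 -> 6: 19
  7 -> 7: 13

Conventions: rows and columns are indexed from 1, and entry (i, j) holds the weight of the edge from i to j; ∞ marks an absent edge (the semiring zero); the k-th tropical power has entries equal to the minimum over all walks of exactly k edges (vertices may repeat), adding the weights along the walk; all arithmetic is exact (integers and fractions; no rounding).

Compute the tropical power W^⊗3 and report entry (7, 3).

W^⊗2:
  [-6, -14, -5, -15, -10, -3, 1]
  [-3, -8, -5, -9, -8, 3, -15]
  [0, -6, 3, -7, -15, 5, -6]
  [14, -8, 1, -9, 0, 3, 11]
  [5, -6, -13, -7, -9, 5, -9]
  [0, -7, 0, -8, -2, 4, -12]
  [9, -13, -4, -14, -5, -2, 26]
W^⊗3:
  [-9, -17, -20, -18, -16, -6, -16]
  [-6, -15, -14, -16, -21, -4, -14]
  [-3, -22, -13, -23, -14, -11, -8]
  [4, -7, -14, -8, -10, 4, -10]
  [-10, -16, -12, -17, -15, -5, -22]
  [-3, -9, -13, -10, -18, 2, -9]
  [-1, -12, -19, -13, -15, -1, -15]
Key observation: the optimum is the walk 7->5->2->3, with weight (-6) + (-7) + (-6) = -19.
Optimal value attained by: walk 7->5->2->3.
Answer: (W^⊗3)[7][3] = -19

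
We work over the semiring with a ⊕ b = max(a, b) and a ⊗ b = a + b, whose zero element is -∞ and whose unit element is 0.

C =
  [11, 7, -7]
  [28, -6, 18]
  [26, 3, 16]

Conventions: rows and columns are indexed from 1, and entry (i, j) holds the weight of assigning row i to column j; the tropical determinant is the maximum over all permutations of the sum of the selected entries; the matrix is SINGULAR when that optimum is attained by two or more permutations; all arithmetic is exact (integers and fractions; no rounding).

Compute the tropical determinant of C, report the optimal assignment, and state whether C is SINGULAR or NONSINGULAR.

σ = (1, 2, 3): 11 + (-6) + 16 = 21
σ = (1, 3, 2): 11 + 18 + 3 = 32
σ = (2, 1, 3): 7 + 28 + 16 = 51
σ = (2, 3, 1): 7 + 18 + 26 = 51
σ = (3, 1, 2): (-7) + 28 + 3 = 24
σ = (3, 2, 1): (-7) + (-6) + 26 = 13
Optimal value attained by: σ = (2, 1, 3).
Answer: det⊕(C) = 51; verdict: SINGULAR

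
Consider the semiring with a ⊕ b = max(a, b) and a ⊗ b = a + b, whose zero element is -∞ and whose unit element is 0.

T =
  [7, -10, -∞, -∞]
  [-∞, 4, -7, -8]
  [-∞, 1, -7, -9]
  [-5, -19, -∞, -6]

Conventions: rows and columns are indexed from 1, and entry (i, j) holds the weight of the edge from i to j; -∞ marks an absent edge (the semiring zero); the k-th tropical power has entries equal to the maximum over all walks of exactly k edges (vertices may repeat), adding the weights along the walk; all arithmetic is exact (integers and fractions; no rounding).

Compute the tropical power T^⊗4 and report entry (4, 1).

T^⊗2:
  [14, -3, -17, -18]
  [-13, 8, -3, -4]
  [-14, 5, -6, -7]
  [2, -15, -26, -12]
T^⊗3:
  [21, 4, -10, -11]
  [-6, 12, 1, 0]
  [-7, 9, -2, -3]
  [9, -8, -22, -18]
T^⊗4:
  [28, 11, -3, -4]
  [1, 16, 5, 4]
  [0, 13, 2, 1]
  [16, -1, -15, -16]
Key observation: the optimum is the walk 4->1->1->1->1, with weight (-5) + 7 + 7 + 7 = 16.
Optimal value attained by: walk 4->1->1->1->1.
Answer: (T^⊗4)[4][1] = 16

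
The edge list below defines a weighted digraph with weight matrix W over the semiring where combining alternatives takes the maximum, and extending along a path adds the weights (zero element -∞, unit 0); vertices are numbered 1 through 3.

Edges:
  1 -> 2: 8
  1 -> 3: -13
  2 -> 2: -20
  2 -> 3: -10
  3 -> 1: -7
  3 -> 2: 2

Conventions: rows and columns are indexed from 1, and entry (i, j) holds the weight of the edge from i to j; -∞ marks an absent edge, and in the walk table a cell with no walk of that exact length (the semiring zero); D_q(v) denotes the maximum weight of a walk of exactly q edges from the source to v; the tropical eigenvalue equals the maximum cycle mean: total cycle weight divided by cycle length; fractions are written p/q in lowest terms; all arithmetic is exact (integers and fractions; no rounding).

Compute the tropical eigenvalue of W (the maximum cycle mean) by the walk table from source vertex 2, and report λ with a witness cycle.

q=0: [-∞, 0, -∞]
q=1: [-∞, -20, -10]
q=2: [-17, -8, -30]
q=3: [-37, -9, -18]
Optimal cycle mean attained by: cycle 1->2->3->1, total 8 + (-10) + (-7), length 3.
Answer: λ = -3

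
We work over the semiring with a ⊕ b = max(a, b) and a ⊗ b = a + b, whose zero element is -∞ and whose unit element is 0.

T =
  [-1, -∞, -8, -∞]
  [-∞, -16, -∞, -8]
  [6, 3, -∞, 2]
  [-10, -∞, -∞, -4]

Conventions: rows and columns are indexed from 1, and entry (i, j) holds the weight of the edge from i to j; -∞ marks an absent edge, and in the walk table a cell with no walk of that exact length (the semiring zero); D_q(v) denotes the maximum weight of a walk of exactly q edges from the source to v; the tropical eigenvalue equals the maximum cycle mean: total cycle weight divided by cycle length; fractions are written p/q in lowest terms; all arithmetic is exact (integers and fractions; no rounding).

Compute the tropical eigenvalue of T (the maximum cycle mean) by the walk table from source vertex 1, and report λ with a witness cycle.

q=0: [0, -∞, -∞, -∞]
q=1: [-1, -∞, -8, -∞]
q=2: [-2, -5, -9, -6]
q=3: [-3, -6, -10, -7]
q=4: [-4, -7, -11, -8]
Optimal cycle mean attained by: cycle 1->1, total (-1), length 1.
Answer: λ = -1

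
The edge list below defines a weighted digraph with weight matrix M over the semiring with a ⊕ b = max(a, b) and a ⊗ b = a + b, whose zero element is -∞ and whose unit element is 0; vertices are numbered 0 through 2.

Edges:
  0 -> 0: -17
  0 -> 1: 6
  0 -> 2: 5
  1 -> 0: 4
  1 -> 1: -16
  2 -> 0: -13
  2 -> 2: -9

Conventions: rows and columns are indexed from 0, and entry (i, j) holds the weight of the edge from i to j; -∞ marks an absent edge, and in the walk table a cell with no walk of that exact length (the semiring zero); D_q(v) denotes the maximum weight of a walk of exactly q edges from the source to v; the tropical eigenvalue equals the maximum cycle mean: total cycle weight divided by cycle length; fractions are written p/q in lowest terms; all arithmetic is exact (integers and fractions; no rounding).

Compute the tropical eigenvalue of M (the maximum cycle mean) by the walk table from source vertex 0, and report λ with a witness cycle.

q=0: [0, -∞, -∞]
q=1: [-17, 6, 5]
q=2: [10, -10, -4]
q=3: [-6, 16, 15]
Optimal cycle mean attained by: cycle 0->1->0, total 6 + 4, length 2.
Answer: λ = 5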